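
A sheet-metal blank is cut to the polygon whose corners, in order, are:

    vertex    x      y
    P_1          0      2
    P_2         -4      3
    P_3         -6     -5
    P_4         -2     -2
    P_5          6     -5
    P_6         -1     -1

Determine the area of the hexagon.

Apply Gauss's area formula: 2A = Σ (x_i·y_{i+1} − x_{i+1}·y_i), indices taken mod 6.
P_1→P_2: (0)(3) − (-4)(2) = 8
P_2→P_3: (-4)(-5) − (-6)(3) = 38
P_3→P_4: (-6)(-2) − (-2)(-5) = 2
P_4→P_5: (-2)(-5) − (6)(-2) = 22
P_5→P_6: (6)(-1) − (-1)(-5) = -11
P_6→P_1: (-1)(2) − (0)(-1) = -2
Σ = 57
Area = |Σ|/2 = 28.5.

28.5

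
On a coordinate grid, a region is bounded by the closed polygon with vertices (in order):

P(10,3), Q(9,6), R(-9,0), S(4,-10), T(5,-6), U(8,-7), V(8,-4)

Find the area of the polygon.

152

Apply Gauss's area formula: 2A = Σ (x_i·y_{i+1} − x_{i+1}·y_i), indices taken mod 7.
Σ = (33) + (54) + (90) + (26) + (13) + (24) + (64) = 304
Area = |Σ|/2 = 152.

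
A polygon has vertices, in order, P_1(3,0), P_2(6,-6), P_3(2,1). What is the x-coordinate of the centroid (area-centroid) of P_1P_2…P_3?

Apply the shoelace (surveyor's) formula. First the cross-terms c_i = x_i·y_{i+1} − x_{i+1}·y_i:
  -18, 18, -3  ⇒  2A = -3, A = -1.5.
Then Σ (x_i + x_{i+1})·c_i = -33, so x̄ = -33 / (6·(-1.5)) = 11/3.

11/3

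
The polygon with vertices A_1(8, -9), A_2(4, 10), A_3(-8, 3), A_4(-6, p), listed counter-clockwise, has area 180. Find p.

-5

Write out the shoelace sum; only the two edges meeting at A_4 involve p:
2·Area = [((-8)·p − (-6)·3) + ((-6)·(-9) − 8·p)] + 208
       = -16·p + 280 = 360
⇒ p = -5.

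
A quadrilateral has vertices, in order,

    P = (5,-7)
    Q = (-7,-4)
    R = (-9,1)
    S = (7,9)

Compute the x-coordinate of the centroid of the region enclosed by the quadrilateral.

Apply the surveyor's formula. First the cross-terms c_i = x_i·y_{i+1} − x_{i+1}·y_i:
  -69, -43, -88, -94  ⇒  2A = -294, A = -147.
Then Σ (x_i + x_{i+1})·c_i = -126, so x̄ = -126 / (6·(-147)) = 1/7.

1/7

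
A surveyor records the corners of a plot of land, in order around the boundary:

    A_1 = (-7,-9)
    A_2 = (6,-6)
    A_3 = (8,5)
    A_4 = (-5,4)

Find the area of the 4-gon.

152

Apply the surveyor's formula: 2A = Σ (x_i·y_{i+1} − x_{i+1}·y_i), indices taken mod 4.
Cross-terms: 96, 78, 57, 73  ⇒  Σ = 304
Area = |Σ|/2 = 152.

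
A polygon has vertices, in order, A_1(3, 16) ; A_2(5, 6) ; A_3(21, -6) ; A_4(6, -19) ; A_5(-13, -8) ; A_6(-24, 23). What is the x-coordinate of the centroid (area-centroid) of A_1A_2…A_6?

-296/105

Apply the shoelace formula. First the cross-terms c_i = x_i·y_{i+1} − x_{i+1}·y_i:
  -62, -156, -363, -295, -491, -453  ⇒  2A = -1820, A = -910.
Then Σ (x_i + x_{i+1})·c_i = 15392, so x̄ = 15392 / (6·(-910)) = -296/105.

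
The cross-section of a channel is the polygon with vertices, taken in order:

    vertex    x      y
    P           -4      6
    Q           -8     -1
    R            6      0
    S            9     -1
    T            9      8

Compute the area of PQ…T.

Σ = (52) + (6) + (-6) + (81) + (86) = 219
Area = |Σ|/2 = 109.5.

109.5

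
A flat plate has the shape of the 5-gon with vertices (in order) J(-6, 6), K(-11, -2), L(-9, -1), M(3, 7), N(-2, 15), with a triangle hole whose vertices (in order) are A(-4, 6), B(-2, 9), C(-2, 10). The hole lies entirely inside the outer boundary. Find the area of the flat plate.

73

Outer boundary:
Apply Gauss's area formula: 2A = Σ (x_i·y_{i+1} − x_{i+1}·y_i), indices taken mod 5.
J→K: (-6)(-2) − (-11)(6) = 78
K→L: (-11)(-1) − (-9)(-2) = -7
L→M: (-9)(7) − (3)(-1) = -60
M→N: (3)(15) − (-2)(7) = 59
N→J: (-2)(6) − (-6)(15) = 78
Σ = 148
Area = |Σ|/2 = 74.
Hole:
A→B: (-4)(9) − (-2)(6) = -24
B→C: (-2)(10) − (-2)(9) = -2
C→A: (-2)(6) − (-4)(10) = 28
Σ = 2
Area = |Σ|/2 = 1.
Net area = 74 − 1 = 73.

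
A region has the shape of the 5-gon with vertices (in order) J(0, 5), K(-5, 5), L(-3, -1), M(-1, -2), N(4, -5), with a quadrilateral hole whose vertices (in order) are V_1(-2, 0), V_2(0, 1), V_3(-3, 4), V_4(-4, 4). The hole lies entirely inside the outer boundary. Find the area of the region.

Outer boundary:
J→K: (0)(5) − (-5)(5) = 25
K→L: (-5)(-1) − (-3)(5) = 20
L→M: (-3)(-2) − (-1)(-1) = 5
M→N: (-1)(-5) − (4)(-2) = 13
N→J: (4)(5) − (0)(-5) = 20
Σ = 83
Area = |Σ|/2 = 41.5.
Hole:
Apply the shoelace (surveyor's) formula: 2A = Σ (x_i·y_{i+1} − x_{i+1}·y_i), indices taken mod 4.
Σ = (-2) + (3) + (4) + (8) = 13
Area = |Σ|/2 = 6.5.
Net area = 41.5 − 6.5 = 35.

35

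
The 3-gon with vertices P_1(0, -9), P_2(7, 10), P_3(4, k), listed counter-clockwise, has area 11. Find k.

5

The doubled signed area Σ (x_i y_{i+1} − x_{i+1} y_i) is linear in k.
With k=0 it equals -13; the coefficient of k is 7 (from the two edges through P_3).
So 7·k + -13 = 2·11 = 22 ⇒ k = 5.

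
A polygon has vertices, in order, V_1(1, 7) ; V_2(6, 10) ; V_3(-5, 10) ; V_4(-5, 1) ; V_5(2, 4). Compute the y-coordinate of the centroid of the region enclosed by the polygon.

Apply Gauss's area formula. First the cross-terms c_i = x_i·y_{i+1} − x_{i+1}·y_i:
  -32, 110, 45, -22, 10  ⇒  2A = 111, A = 55.5.
Then Σ (y_i + y_{i+1})·c_i = 2151, so ȳ = 2151 / (6·55.5) = 239/37.

239/37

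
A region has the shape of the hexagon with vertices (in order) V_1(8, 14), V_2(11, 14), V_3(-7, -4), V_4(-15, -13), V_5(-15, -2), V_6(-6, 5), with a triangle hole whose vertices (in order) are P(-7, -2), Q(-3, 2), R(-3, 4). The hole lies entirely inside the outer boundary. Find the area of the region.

Outer boundary:
Apply the shoelace formula: 2A = Σ (x_i·y_{i+1} − x_{i+1}·y_i), indices taken mod 6.
Σ = (-42) + (54) + (31) + (-165) + (-87) + (-124) = -333
Area = |Σ|/2 = 166.5.
Hole:
Apply Gauss's area formula: 2A = Σ (x_i·y_{i+1} − x_{i+1}·y_i), indices taken mod 3.
P→Q: (-7)(2) − (-3)(-2) = -20
Q→R: (-3)(4) − (-3)(2) = -6
R→P: (-3)(-2) − (-7)(4) = 34
Σ = 8
Area = |Σ|/2 = 4.
Net area = 166.5 − 4 = 162.5.

162.5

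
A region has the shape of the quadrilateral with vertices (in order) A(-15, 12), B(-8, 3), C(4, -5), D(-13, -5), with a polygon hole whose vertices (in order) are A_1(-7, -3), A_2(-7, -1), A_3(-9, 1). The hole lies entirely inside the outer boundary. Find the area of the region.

116.5

Outer boundary:
Apply the surveyor's formula: 2A = Σ (x_i·y_{i+1} − x_{i+1}·y_i), indices taken mod 4.
Σ = (51) + (28) + (-85) + (-231) = -237
Area = |Σ|/2 = 118.5.
Hole:
Apply the shoelace (surveyor's) formula: 2A = Σ (x_i·y_{i+1} − x_{i+1}·y_i), indices taken mod 3.
Σ = (-14) + (-16) + (34) = 4
Area = |Σ|/2 = 2.
Net area = 118.5 − 2 = 116.5.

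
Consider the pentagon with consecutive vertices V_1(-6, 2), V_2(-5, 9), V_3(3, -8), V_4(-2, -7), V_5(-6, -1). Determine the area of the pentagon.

Σ = (-44) + (13) + (-37) + (-40) + (-18) = -126
Area = |Σ|/2 = 63.

63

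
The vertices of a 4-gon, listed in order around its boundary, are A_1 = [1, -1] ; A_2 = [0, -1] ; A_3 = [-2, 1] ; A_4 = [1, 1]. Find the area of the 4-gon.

Apply the surveyor's formula: 2A = Σ (x_i·y_{i+1} − x_{i+1}·y_i), indices taken mod 4.
Σ = (-1) + (-2) + (-3) + (-2) = -8
Area = |Σ|/2 = 4.

4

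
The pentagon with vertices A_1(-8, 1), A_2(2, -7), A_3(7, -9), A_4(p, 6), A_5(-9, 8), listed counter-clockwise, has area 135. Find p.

2

The doubled signed area Σ (x_i y_{i+1} − x_{i+1} y_i) is linear in p.
With p=0 it equals 236; the coefficient of p is 17 (from the two edges through A_4).
So 17·p + 236 = 2·135 = 270 ⇒ p = 2.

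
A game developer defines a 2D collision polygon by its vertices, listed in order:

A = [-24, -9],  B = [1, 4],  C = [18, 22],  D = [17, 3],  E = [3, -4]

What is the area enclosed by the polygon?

Apply the shoelace formula: 2A = Σ (x_i·y_{i+1} − x_{i+1}·y_i), indices taken mod 5.
Cross-terms: -87, -50, -320, -77, -123  ⇒  Σ = -657
Area = |Σ|/2 = 328.5.

328.5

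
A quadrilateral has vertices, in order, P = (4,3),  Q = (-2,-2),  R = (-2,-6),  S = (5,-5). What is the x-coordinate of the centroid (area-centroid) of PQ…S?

Apply the shoelace (surveyor's) formula. First the cross-terms c_i = x_i·y_{i+1} − x_{i+1}·y_i:
  -2, 8, 40, 35  ⇒  2A = 81, A = 40.5.
Then Σ (x_i + x_{i+1})·c_i = 399, so x̄ = 399 / (6·40.5) = 133/81.

133/81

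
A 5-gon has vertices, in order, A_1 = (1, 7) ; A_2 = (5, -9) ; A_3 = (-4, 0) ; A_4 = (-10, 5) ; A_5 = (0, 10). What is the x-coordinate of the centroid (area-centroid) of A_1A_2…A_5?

-97/63

Apply Gauss's area formula. First the cross-terms c_i = x_i·y_{i+1} − x_{i+1}·y_i:
  -44, -36, -20, -100, -10  ⇒  2A = -210, A = -105.
Then Σ (x_i + x_{i+1})·c_i = 970, so x̄ = 970 / (6·(-105)) = -97/63.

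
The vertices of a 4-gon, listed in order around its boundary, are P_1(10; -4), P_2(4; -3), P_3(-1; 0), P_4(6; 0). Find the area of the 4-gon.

20.5

Σ = (-14) + (-3) + (0) + (-24) = -41
Area = |Σ|/2 = 20.5.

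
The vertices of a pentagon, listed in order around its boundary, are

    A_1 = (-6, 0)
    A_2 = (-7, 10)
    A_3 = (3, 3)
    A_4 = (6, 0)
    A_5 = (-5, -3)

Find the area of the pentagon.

82.5

Apply Gauss's area formula: 2A = Σ (x_i·y_{i+1} − x_{i+1}·y_i), indices taken mod 5.
Cross-terms: -60, -51, -18, -18, -18  ⇒  Σ = -165
Area = |Σ|/2 = 82.5.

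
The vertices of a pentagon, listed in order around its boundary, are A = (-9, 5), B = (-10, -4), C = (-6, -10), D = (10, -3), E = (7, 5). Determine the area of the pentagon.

Apply Gauss's area formula: 2A = Σ (x_i·y_{i+1} − x_{i+1}·y_i), indices taken mod 5.
Σ = (86) + (76) + (118) + (71) + (80) = 431
Area = |Σ|/2 = 215.5.

215.5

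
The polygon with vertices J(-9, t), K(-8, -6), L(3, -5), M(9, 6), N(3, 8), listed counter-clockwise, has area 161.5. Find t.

2

The doubled signed area Σ (x_i y_{i+1} − x_{i+1} y_i) is linear in t.
With t=0 it equals 301; the coefficient of t is 11 (from the two edges through J).
So 11·t + 301 = 2·161.5 = 323 ⇒ t = 2.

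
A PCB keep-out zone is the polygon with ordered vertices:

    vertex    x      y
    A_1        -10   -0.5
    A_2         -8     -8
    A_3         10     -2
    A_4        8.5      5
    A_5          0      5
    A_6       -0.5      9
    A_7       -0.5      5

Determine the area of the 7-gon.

Apply Gauss's area formula: 2A = Σ (x_i·y_{i+1} − x_{i+1}·y_i), indices taken mod 7.
Σ = (76) + (96) + (67) + (42.5) + (2.5) + (2) + (50.25) = 336.25
Area = |Σ|/2 = 168.125.

168.125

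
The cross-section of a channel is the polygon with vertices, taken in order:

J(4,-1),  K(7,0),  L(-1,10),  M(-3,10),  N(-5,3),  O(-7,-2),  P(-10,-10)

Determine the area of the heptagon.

Apply Gauss's area formula: 2A = Σ (x_i·y_{i+1} − x_{i+1}·y_i), indices taken mod 7.
Σ = (7) + (70) + (20) + (41) + (31) + (50) + (50) = 269
Area = |Σ|/2 = 134.5.

134.5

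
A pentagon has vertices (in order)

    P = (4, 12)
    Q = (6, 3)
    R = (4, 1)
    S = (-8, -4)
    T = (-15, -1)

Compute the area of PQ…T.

Apply the shoelace formula: 2A = Σ (x_i·y_{i+1} − x_{i+1}·y_i), indices taken mod 5.
Σ = (-60) + (-6) + (-8) + (-52) + (-176) = -302
Area = |Σ|/2 = 151.

151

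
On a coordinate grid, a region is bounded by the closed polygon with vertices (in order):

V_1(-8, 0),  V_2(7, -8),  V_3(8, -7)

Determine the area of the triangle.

V_1→V_2: (-8)(-8) − (7)(0) = 64
V_2→V_3: (7)(-7) − (8)(-8) = 15
V_3→V_1: (8)(0) − (-8)(-7) = -56
Σ = 23
Area = |Σ|/2 = 11.5.

11.5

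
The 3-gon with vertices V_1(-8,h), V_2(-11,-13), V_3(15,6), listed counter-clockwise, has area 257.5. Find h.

The doubled signed area Σ (x_i y_{i+1} − x_{i+1} y_i) is linear in h.
With h=0 it equals 281; the coefficient of h is 26 (from the two edges through V_1).
So 26·h + 281 = 2·257.5 = 515 ⇒ h = 9.

9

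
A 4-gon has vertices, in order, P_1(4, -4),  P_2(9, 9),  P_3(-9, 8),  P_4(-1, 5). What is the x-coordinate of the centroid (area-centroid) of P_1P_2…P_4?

629/258

Apply the surveyor's formula. First the cross-terms c_i = x_i·y_{i+1} − x_{i+1}·y_i:
  72, 153, -37, -16  ⇒  2A = 172, A = 86.
Then Σ (x_i + x_{i+1})·c_i = 1258, so x̄ = 1258 / (6·86) = 629/258.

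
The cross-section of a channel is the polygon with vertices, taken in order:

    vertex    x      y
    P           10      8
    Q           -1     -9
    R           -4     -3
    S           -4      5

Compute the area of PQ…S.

Apply the shoelace (surveyor's) formula: 2A = Σ (x_i·y_{i+1} − x_{i+1}·y_i), indices taken mod 4.
Σ = (-82) + (-33) + (-32) + (-82) = -229
Area = |Σ|/2 = 114.5.

114.5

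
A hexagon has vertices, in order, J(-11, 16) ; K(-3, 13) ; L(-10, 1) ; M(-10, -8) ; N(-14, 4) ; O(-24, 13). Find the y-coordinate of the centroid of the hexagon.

150/17

Apply the shoelace (surveyor's) formula. First the cross-terms c_i = x_i·y_{i+1} − x_{i+1}·y_i:
  -95, 127, 90, -152, -86, -241  ⇒  2A = -357, A = -178.5.
Then Σ (y_i + y_{i+1})·c_i = -9450, so ȳ = -9450 / (6·(-178.5)) = 150/17.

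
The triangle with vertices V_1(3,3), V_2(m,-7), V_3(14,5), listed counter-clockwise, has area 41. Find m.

-11

The doubled signed area Σ (x_i y_{i+1} − x_{i+1} y_i) is linear in m.
With m=0 it equals 104; the coefficient of m is 2 (from the two edges through V_2).
So 2·m + 104 = 2·41 = 82 ⇒ m = -11.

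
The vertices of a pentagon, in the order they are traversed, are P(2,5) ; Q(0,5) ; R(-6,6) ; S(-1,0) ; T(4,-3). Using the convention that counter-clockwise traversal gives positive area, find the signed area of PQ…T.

37.5

Apply the shoelace formula: 2A = Σ (x_i·y_{i+1} − x_{i+1}·y_i), indices taken mod 5.
Σ = (10) + (30) + (6) + (3) + (26) = 75
Signed area = Σ/2 = 37.5 (positive ⇒ counter-clockwise traversal).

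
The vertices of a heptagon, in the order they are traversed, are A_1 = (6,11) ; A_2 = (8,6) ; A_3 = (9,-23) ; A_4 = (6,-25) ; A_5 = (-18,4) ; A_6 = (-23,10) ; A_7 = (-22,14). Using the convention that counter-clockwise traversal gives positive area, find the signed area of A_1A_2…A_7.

Apply the surveyor's formula: 2A = Σ (x_i·y_{i+1} − x_{i+1}·y_i), indices taken mod 7.
A_1→A_2: (6)(6) − (8)(11) = -52
A_2→A_3: (8)(-23) − (9)(6) = -238
A_3→A_4: (9)(-25) − (6)(-23) = -87
A_4→A_5: (6)(4) − (-18)(-25) = -426
A_5→A_6: (-18)(10) − (-23)(4) = -88
A_6→A_7: (-23)(14) − (-22)(10) = -102
A_7→A_1: (-22)(11) − (6)(14) = -326
Σ = -1319
Signed area = Σ/2 = -659.5 (negative ⇒ clockwise traversal).

-659.5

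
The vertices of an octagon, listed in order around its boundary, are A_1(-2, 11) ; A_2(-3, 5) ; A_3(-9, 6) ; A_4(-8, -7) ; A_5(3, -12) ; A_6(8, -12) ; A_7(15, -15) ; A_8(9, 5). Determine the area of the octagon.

358.5

Σ = (23) + (27) + (111) + (117) + (60) + (60) + (210) + (109) = 717
Area = |Σ|/2 = 358.5.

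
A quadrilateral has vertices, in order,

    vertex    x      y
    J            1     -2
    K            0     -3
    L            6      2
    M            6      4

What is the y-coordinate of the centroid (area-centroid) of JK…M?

Apply Gauss's area formula. First the cross-terms c_i = x_i·y_{i+1} − x_{i+1}·y_i:
  -3, 18, 12, -16  ⇒  2A = 11, A = 5.5.
Then Σ (y_i + y_{i+1})·c_i = 37, so ȳ = 37 / (6·5.5) = 37/33.

37/33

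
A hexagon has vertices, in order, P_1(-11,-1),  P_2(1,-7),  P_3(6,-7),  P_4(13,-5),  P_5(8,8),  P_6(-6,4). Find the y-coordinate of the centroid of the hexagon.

-19/84

Apply the shoelace (surveyor's) formula. First the cross-terms c_i = x_i·y_{i+1} − x_{i+1}·y_i:
  78, 35, 61, 144, 80, 50  ⇒  2A = 448, A = 224.
Then Σ (y_i + y_{i+1})·c_i = -304, so ȳ = -304 / (6·224) = -19/84.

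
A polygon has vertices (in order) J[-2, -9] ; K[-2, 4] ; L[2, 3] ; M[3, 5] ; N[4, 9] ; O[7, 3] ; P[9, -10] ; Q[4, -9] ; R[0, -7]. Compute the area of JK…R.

131.5

Σ = (-26) + (-14) + (1) + (7) + (-51) + (-97) + (-41) + (-28) + (-14) = -263
Area = |Σ|/2 = 131.5.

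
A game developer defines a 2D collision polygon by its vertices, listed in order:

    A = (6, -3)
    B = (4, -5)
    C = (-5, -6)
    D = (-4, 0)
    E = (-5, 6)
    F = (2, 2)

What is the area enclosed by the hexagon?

Σ = (-18) + (-49) + (-24) + (-24) + (-22) + (-18) = -155
Area = |Σ|/2 = 77.5.

77.5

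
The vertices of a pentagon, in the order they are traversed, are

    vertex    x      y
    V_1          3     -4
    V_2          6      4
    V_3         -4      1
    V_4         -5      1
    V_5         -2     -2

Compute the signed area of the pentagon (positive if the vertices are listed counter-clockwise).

Apply the shoelace (surveyor's) formula: 2A = Σ (x_i·y_{i+1} − x_{i+1}·y_i), indices taken mod 5.
V_1→V_2: (3)(4) − (6)(-4) = 36
V_2→V_3: (6)(1) − (-4)(4) = 22
V_3→V_4: (-4)(1) − (-5)(1) = 1
V_4→V_5: (-5)(-2) − (-2)(1) = 12
V_5→V_1: (-2)(-4) − (3)(-2) = 14
Σ = 85
Signed area = Σ/2 = 42.5 (positive ⇒ counter-clockwise traversal).

42.5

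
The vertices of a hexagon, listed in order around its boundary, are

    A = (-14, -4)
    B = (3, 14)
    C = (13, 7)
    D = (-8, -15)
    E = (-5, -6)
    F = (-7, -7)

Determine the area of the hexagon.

294

A→B: (-14)(14) − (3)(-4) = -184
B→C: (3)(7) − (13)(14) = -161
C→D: (13)(-15) − (-8)(7) = -139
D→E: (-8)(-6) − (-5)(-15) = -27
E→F: (-5)(-7) − (-7)(-6) = -7
F→A: (-7)(-4) − (-14)(-7) = -70
Σ = -588
Area = |Σ|/2 = 294.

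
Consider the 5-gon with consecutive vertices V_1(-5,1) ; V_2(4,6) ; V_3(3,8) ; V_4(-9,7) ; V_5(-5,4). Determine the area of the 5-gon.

43.5

Σ = (-34) + (14) + (93) + (-1) + (15) = 87
Area = |Σ|/2 = 43.5.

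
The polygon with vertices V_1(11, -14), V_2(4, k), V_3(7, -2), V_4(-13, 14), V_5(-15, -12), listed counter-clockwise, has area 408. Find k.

Write out the shoelace sum; only the two edges meeting at V_2 involve k:
2·Area = [(11·k − 4·(-14)) + (4·(-2) − 7·k)] + 780
       = 4·k + 828 = 816
⇒ k = -3.

-3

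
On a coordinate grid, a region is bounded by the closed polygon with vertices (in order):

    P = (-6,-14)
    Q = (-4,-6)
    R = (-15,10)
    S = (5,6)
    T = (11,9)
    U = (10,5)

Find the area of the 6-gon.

Apply the shoelace (surveyor's) formula: 2A = Σ (x_i·y_{i+1} − x_{i+1}·y_i), indices taken mod 6.
Σ = (-20) + (-130) + (-140) + (-21) + (-35) + (-110) = -456
Area = |Σ|/2 = 228.

228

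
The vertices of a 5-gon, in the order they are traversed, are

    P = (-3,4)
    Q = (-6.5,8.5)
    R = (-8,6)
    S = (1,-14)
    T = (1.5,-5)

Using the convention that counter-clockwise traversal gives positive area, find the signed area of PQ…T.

71.25

Σ = (0.5) + (29) + (106) + (16) + (-9) = 142.5
Signed area = Σ/2 = 71.25 (positive ⇒ counter-clockwise traversal).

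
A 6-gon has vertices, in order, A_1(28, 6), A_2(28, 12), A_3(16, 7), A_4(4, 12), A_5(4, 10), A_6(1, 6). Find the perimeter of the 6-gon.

|A_1A_2| = √((0)² + (6)²) = √36 = 6
|A_2A_3| = √((-12)² + (-5)²) = √169 = 13
|A_3A_4| = √((-12)² + (5)²) = √169 = 13
|A_4A_5| = √((0)² + (-2)²) = √4 = 2
|A_5A_6| = √((-3)² + (-4)²) = √25 = 5
|A_6A_1| = √((27)² + (0)²) = √729 = 27
Perimeter = 6 + 13 + 13 + 2 + 5 + 27 = 66.

66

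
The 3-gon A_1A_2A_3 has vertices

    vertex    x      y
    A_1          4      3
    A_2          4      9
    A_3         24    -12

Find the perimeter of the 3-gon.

|A_1A_2| = √((0)² + (6)²) = √36 = 6
|A_2A_3| = √((20)² + (-21)²) = √841 = 29
|A_3A_1| = √((-20)² + (15)²) = √625 = 25
Perimeter = 6 + 29 + 25 = 60.

60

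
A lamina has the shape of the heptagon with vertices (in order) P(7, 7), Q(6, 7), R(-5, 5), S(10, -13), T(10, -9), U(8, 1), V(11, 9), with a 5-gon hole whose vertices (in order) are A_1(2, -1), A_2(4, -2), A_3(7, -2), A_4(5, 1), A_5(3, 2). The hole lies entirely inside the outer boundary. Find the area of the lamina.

Outer boundary:
Apply the shoelace formula: 2A = Σ (x_i·y_{i+1} − x_{i+1}·y_i), indices taken mod 7.
P→Q: (7)(7) − (6)(7) = 7
Q→R: (6)(5) − (-5)(7) = 65
R→S: (-5)(-13) − (10)(5) = 15
S→T: (10)(-9) − (10)(-13) = 40
T→U: (10)(1) − (8)(-9) = 82
U→V: (8)(9) − (11)(1) = 61
V→P: (11)(7) − (7)(9) = 14
Σ = 284
Area = |Σ|/2 = 142.
Hole:
Cross-terms: 0, 6, 17, 7, -7  ⇒  Σ = 23
Area = |Σ|/2 = 11.5.
Net area = 142 − 11.5 = 130.5.

130.5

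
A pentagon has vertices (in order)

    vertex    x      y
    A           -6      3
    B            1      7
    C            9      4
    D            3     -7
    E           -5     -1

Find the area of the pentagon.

Apply the shoelace formula: 2A = Σ (x_i·y_{i+1} − x_{i+1}·y_i), indices taken mod 5.
Cross-terms: -45, -59, -75, -38, -21  ⇒  Σ = -238
Area = |Σ|/2 = 119.

119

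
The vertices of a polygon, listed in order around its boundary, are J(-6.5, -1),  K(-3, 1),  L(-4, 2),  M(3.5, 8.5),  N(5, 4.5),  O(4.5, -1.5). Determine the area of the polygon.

Cross-terms: -9.5, -2, -41, -26.75, -27.75, -14.25  ⇒  Σ = -121.25
Area = |Σ|/2 = 60.625.

60.625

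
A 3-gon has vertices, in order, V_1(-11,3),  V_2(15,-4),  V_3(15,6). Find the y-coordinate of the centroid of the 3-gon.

Apply the shoelace formula. First the cross-terms c_i = x_i·y_{i+1} − x_{i+1}·y_i:
  -1, 150, 111  ⇒  2A = 260, A = 130.
Then Σ (y_i + y_{i+1})·c_i = 1300, so ȳ = 1300 / (6·130) = 5/3.

5/3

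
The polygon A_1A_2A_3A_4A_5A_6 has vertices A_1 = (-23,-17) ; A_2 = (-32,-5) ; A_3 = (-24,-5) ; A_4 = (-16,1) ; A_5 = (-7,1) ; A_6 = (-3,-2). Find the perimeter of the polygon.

|A_1A_2| = √((-9)² + (12)²) = √225 = 15
|A_2A_3| = √((8)² + (0)²) = √64 = 8
|A_3A_4| = √((8)² + (6)²) = √100 = 10
|A_4A_5| = √((9)² + (0)²) = √81 = 9
|A_5A_6| = √((4)² + (-3)²) = √25 = 5
|A_6A_1| = √((-20)² + (-15)²) = √625 = 25
Perimeter = 15 + 8 + 10 + 9 + 5 + 25 = 72.

72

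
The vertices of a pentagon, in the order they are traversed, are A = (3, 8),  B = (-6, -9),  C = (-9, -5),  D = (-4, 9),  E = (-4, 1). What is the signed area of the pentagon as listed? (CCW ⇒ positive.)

-67

Apply the shoelace (surveyor's) formula: 2A = Σ (x_i·y_{i+1} − x_{i+1}·y_i), indices taken mod 5.
A→B: (3)(-9) − (-6)(8) = 21
B→C: (-6)(-5) − (-9)(-9) = -51
C→D: (-9)(9) − (-4)(-5) = -101
D→E: (-4)(1) − (-4)(9) = 32
E→A: (-4)(8) − (3)(1) = -35
Σ = -134
Signed area = Σ/2 = -67 (negative ⇒ clockwise traversal).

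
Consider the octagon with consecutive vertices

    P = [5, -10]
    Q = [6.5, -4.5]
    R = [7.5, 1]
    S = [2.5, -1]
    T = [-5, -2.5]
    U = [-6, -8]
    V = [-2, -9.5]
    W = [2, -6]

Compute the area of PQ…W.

84.25

P→Q: (5)(-4.5) − (6.5)(-10) = 42.5
Q→R: (6.5)(1) − (7.5)(-4.5) = 40.25
R→S: (7.5)(-1) − (2.5)(1) = -10
S→T: (2.5)(-2.5) − (-5)(-1) = -11.25
T→U: (-5)(-8) − (-6)(-2.5) = 25
U→V: (-6)(-9.5) − (-2)(-8) = 41
V→W: (-2)(-6) − (2)(-9.5) = 31
W→P: (2)(-10) − (5)(-6) = 10
Σ = 168.5
Area = |Σ|/2 = 84.25.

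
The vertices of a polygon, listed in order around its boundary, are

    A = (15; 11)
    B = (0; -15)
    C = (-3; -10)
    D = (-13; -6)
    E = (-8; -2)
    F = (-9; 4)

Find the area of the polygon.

306.5

Apply the surveyor's formula: 2A = Σ (x_i·y_{i+1} − x_{i+1}·y_i), indices taken mod 6.
Σ = (-225) + (-45) + (-112) + (-22) + (-50) + (-159) = -613
Area = |Σ|/2 = 306.5.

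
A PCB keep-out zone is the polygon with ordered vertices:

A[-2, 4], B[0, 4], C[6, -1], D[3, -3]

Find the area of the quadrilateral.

Apply the shoelace formula: 2A = Σ (x_i·y_{i+1} − x_{i+1}·y_i), indices taken mod 4.
Σ = (-8) + (-24) + (-15) + (6) = -41
Area = |Σ|/2 = 20.5.

20.5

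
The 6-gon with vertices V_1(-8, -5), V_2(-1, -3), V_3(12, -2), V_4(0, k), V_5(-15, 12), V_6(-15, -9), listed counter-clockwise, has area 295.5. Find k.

8

The doubled signed area Σ (x_i y_{i+1} − x_{i+1} y_i) is linear in k.
With k=0 it equals 375; the coefficient of k is 27 (from the two edges through V_4).
So 27·k + 375 = 2·295.5 = 591 ⇒ k = 8.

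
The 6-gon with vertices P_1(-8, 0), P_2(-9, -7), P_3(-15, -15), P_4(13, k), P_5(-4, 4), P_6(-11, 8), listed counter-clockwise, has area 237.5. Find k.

Write out the shoelace sum; only the two edges meeting at P_4 involve k:
2·Area = [((-15)·k − 13·(-15)) + (13·4 − (-4)·k)] + 162
       = -11·k + 409 = 475
⇒ k = -6.

-6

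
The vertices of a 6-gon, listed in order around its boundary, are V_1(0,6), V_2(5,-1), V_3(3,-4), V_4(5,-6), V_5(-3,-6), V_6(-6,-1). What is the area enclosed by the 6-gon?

Apply the shoelace formula: 2A = Σ (x_i·y_{i+1} − x_{i+1}·y_i), indices taken mod 6.
Σ = (-30) + (-17) + (2) + (-48) + (-33) + (-36) = -162
Area = |Σ|/2 = 81.

81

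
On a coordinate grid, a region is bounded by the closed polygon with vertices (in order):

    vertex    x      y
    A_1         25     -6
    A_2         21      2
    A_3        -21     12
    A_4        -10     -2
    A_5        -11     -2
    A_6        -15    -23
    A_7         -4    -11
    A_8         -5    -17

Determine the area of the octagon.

Apply the shoelace formula: 2A = Σ (x_i·y_{i+1} − x_{i+1}·y_i), indices taken mod 8.
Cross-terms: 176, 294, 162, -2, 223, 73, 13, 455  ⇒  Σ = 1394
Area = |Σ|/2 = 697.

697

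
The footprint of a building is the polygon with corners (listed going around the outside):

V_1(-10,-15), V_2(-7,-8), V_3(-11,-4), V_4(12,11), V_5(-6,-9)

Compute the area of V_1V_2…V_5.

100

Apply the surveyor's formula: 2A = Σ (x_i·y_{i+1} − x_{i+1}·y_i), indices taken mod 5.
Σ = (-25) + (-60) + (-73) + (-42) + (0) = -200
Area = |Σ|/2 = 100.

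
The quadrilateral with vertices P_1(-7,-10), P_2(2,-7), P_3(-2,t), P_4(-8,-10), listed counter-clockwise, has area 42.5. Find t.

0

Write out the shoelace sum; only the two edges meeting at P_3 involve t:
2·Area = [(2·t − (-2)·(-7)) + ((-2)·(-10) − (-8)·t)] + 79
       = 10·t + 85 = 85
⇒ t = 0.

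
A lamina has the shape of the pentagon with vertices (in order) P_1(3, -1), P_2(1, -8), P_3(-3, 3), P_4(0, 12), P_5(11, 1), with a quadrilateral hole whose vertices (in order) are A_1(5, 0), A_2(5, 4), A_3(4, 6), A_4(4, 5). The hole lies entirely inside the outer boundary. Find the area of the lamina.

110.5

Outer boundary:
Apply Gauss's area formula: 2A = Σ (x_i·y_{i+1} − x_{i+1}·y_i), indices taken mod 5.
Cross-terms: -23, -21, -36, -132, -14  ⇒  Σ = -226
Area = |Σ|/2 = 113.
Hole:
Cross-terms: 20, 14, -4, -25  ⇒  Σ = 5
Area = |Σ|/2 = 2.5.
Net area = 113 − 2.5 = 110.5.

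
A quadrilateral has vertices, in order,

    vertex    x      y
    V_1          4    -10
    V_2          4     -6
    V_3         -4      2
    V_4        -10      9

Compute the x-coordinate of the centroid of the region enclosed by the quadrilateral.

Apply Gauss's area formula. First the cross-terms c_i = x_i·y_{i+1} − x_{i+1}·y_i:
  16, -16, -16, 64  ⇒  2A = 48, A = 24.
Then Σ (x_i + x_{i+1})·c_i = -32, so x̄ = -32 / (6·24) = -2/9.

-2/9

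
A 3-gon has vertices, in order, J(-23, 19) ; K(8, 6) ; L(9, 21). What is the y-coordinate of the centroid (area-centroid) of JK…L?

Apply the shoelace (surveyor's) formula. First the cross-terms c_i = x_i·y_{i+1} − x_{i+1}·y_i:
  -290, 114, 654  ⇒  2A = 478, A = 239.
Then Σ (y_i + y_{i+1})·c_i = 21988, so ȳ = 21988 / (6·239) = 46/3.

46/3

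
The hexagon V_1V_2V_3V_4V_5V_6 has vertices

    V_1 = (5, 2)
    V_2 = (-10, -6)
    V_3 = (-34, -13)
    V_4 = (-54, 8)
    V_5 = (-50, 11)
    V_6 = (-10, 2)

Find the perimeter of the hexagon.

|V_1V_2| = √((-15)² + (-8)²) = √289 = 17
|V_2V_3| = √((-24)² + (-7)²) = √625 = 25
|V_3V_4| = √((-20)² + (21)²) = √841 = 29
|V_4V_5| = √((4)² + (3)²) = √25 = 5
|V_5V_6| = √((40)² + (-9)²) = √1681 = 41
|V_6V_1| = √((15)² + (0)²) = √225 = 15
Perimeter = 17 + 25 + 29 + 5 + 41 + 15 = 132.

132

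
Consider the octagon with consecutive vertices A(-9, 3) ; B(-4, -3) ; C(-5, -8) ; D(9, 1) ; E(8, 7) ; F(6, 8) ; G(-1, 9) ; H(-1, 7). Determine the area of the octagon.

162

Σ = (39) + (17) + (67) + (55) + (22) + (62) + (2) + (60) = 324
Area = |Σ|/2 = 162.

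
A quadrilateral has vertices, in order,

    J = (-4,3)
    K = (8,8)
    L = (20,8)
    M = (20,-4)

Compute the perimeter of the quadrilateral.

62

|JK| = √((12)² + (5)²) = √169 = 13
|KL| = √((12)² + (0)²) = √144 = 12
|LM| = √((0)² + (-12)²) = √144 = 12
|MJ| = √((-24)² + (7)²) = √625 = 25
Perimeter = 13 + 12 + 12 + 25 = 62.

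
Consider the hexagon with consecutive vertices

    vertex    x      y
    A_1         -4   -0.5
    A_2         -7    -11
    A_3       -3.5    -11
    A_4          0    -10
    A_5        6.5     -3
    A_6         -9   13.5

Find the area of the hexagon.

A_1→A_2: (-4)(-11) − (-7)(-0.5) = 40.5
A_2→A_3: (-7)(-11) − (-3.5)(-11) = 38.5
A_3→A_4: (-3.5)(-10) − (0)(-11) = 35
A_4→A_5: (0)(-3) − (6.5)(-10) = 65
A_5→A_6: (6.5)(13.5) − (-9)(-3) = 60.75
A_6→A_1: (-9)(-0.5) − (-4)(13.5) = 58.5
Σ = 298.25
Area = |Σ|/2 = 149.125.

149.125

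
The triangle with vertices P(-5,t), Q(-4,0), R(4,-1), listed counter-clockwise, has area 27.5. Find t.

Write out the shoelace sum; only the two edges meeting at P involve t:
2·Area = [(4·t − (-5)·(-1)) + ((-5)·0 − (-4)·t)] + 4
       = 8·t + -1 = 55
⇒ t = 7.

7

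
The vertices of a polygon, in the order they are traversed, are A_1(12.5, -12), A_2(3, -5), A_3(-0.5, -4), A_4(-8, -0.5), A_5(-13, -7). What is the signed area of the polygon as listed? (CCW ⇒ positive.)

110.125

A_1→A_2: (12.5)(-5) − (3)(-12) = -26.5
A_2→A_3: (3)(-4) − (-0.5)(-5) = -14.5
A_3→A_4: (-0.5)(-0.5) − (-8)(-4) = -31.75
A_4→A_5: (-8)(-7) − (-13)(-0.5) = 49.5
A_5→A_1: (-13)(-12) − (12.5)(-7) = 243.5
Σ = 220.25
Signed area = Σ/2 = 110.125 (positive ⇒ counter-clockwise traversal).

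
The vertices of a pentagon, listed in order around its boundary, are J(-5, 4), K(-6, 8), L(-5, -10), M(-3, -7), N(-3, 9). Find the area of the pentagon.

37

Σ = (-16) + (100) + (5) + (-48) + (33) = 74
Area = |Σ|/2 = 37.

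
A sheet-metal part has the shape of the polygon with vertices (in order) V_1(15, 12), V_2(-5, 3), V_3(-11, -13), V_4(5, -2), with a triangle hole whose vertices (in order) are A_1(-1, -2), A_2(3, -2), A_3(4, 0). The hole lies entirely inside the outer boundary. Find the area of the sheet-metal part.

Outer boundary:
V_1→V_2: (15)(3) − (-5)(12) = 105
V_2→V_3: (-5)(-13) − (-11)(3) = 98
V_3→V_4: (-11)(-2) − (5)(-13) = 87
V_4→V_1: (5)(12) − (15)(-2) = 90
Σ = 380
Area = |Σ|/2 = 190.
Hole:
A_1→A_2: (-1)(-2) − (3)(-2) = 8
A_2→A_3: (3)(0) − (4)(-2) = 8
A_3→A_1: (4)(-2) − (-1)(0) = -8
Σ = 8
Area = |Σ|/2 = 4.
Net area = 190 − 4 = 186.

186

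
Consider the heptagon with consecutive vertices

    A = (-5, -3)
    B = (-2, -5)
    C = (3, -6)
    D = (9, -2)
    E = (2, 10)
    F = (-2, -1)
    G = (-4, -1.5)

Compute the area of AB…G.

104.75

Apply the shoelace (surveyor's) formula: 2A = Σ (x_i·y_{i+1} − x_{i+1}·y_i), indices taken mod 7.
A→B: (-5)(-5) − (-2)(-3) = 19
B→C: (-2)(-6) − (3)(-5) = 27
C→D: (3)(-2) − (9)(-6) = 48
D→E: (9)(10) − (2)(-2) = 94
E→F: (2)(-1) − (-2)(10) = 18
F→G: (-2)(-1.5) − (-4)(-1) = -1
G→A: (-4)(-3) − (-5)(-1.5) = 4.5
Σ = 209.5
Area = |Σ|/2 = 104.75.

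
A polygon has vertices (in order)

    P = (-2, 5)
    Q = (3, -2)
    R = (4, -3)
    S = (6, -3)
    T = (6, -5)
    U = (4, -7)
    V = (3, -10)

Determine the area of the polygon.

32

Apply Gauss's area formula: 2A = Σ (x_i·y_{i+1} − x_{i+1}·y_i), indices taken mod 7.
Σ = (-11) + (-1) + (6) + (-12) + (-22) + (-19) + (-5) = -64
Area = |Σ|/2 = 32.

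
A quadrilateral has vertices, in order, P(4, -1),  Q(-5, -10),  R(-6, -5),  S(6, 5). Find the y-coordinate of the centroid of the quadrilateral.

Apply Gauss's area formula. First the cross-terms c_i = x_i·y_{i+1} − x_{i+1}·y_i:
  -45, -35, 0, -26  ⇒  2A = -106, A = -53.
Then Σ (y_i + y_{i+1})·c_i = 916, so ȳ = 916 / (6·(-53)) = -458/159.

-458/159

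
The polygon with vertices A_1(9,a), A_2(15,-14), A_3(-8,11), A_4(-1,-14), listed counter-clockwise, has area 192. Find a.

The doubled signed area Σ (x_i y_{i+1} − x_{i+1} y_i) is linear in a.
With a=0 it equals 176; the coefficient of a is -16 (from the two edges through A_1).
So -16·a + 176 = 2·192 = 384 ⇒ a = -13.

-13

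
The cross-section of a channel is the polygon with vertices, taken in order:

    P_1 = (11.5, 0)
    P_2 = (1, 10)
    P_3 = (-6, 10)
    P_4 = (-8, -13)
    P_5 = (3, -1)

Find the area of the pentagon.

200.75

Apply Gauss's area formula: 2A = Σ (x_i·y_{i+1} − x_{i+1}·y_i), indices taken mod 5.
Cross-terms: 115, 70, 158, 47, 11.5  ⇒  Σ = 401.5
Area = |Σ|/2 = 200.75.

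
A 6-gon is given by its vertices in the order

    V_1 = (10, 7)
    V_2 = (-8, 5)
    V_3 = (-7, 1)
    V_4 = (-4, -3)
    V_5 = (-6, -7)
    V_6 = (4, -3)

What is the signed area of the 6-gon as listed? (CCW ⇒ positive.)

Apply Gauss's area formula: 2A = Σ (x_i·y_{i+1} − x_{i+1}·y_i), indices taken mod 6.
Cross-terms: 106, 27, 25, 10, 46, 58  ⇒  Σ = 272
Signed area = Σ/2 = 136 (positive ⇒ counter-clockwise traversal).

136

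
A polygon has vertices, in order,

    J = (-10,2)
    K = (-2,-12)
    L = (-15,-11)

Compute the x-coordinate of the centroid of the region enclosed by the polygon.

-9

Apply the shoelace (surveyor's) formula. First the cross-terms c_i = x_i·y_{i+1} − x_{i+1}·y_i:
  124, -158, -140  ⇒  2A = -174, A = -87.
Then Σ (x_i + x_{i+1})·c_i = 4698, so x̄ = 4698 / (6·(-87)) = -9.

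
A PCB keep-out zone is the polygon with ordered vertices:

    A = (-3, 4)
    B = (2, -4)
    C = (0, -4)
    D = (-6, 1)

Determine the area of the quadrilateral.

Σ = (4) + (-8) + (-24) + (-21) = -49
Area = |Σ|/2 = 24.5.

24.5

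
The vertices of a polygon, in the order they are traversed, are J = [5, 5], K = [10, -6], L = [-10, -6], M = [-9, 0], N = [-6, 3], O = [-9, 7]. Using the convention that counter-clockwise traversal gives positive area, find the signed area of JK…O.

J→K: (5)(-6) − (10)(5) = -80
K→L: (10)(-6) − (-10)(-6) = -120
L→M: (-10)(0) − (-9)(-6) = -54
M→N: (-9)(3) − (-6)(0) = -27
N→O: (-6)(7) − (-9)(3) = -15
O→J: (-9)(5) − (5)(7) = -80
Σ = -376
Signed area = Σ/2 = -188 (negative ⇒ clockwise traversal).

-188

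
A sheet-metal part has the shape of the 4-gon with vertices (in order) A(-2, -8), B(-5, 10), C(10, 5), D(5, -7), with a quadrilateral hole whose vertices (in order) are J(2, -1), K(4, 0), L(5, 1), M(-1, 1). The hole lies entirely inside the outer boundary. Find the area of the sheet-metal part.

Outer boundary:
Apply the surveyor's formula: 2A = Σ (x_i·y_{i+1} − x_{i+1}·y_i), indices taken mod 4.
A→B: (-2)(10) − (-5)(-8) = -60
B→C: (-5)(5) − (10)(10) = -125
C→D: (10)(-7) − (5)(5) = -95
D→A: (5)(-8) − (-2)(-7) = -54
Σ = -334
Area = |Σ|/2 = 167.
Hole:
Cross-terms: 4, 4, 6, -1  ⇒  Σ = 13
Area = |Σ|/2 = 6.5.
Net area = 167 − 6.5 = 160.5.

160.5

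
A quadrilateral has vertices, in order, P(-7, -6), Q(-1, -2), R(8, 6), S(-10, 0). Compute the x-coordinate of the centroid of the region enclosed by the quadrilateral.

Apply the shoelace (surveyor's) formula. First the cross-terms c_i = x_i·y_{i+1} − x_{i+1}·y_i:
  8, 10, 60, 60  ⇒  2A = 138, A = 69.
Then Σ (x_i + x_{i+1})·c_i = -1134, so x̄ = -1134 / (6·69) = -63/23.

-63/23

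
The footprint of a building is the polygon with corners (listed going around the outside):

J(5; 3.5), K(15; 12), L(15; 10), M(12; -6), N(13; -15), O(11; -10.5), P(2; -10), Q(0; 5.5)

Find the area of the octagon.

205.75

Apply the shoelace formula: 2A = Σ (x_i·y_{i+1} − x_{i+1}·y_i), indices taken mod 8.
J→K: (5)(12) − (15)(3.5) = 7.5
K→L: (15)(10) − (15)(12) = -30
L→M: (15)(-6) − (12)(10) = -210
M→N: (12)(-15) − (13)(-6) = -102
N→O: (13)(-10.5) − (11)(-15) = 28.5
O→P: (11)(-10) − (2)(-10.5) = -89
P→Q: (2)(5.5) − (0)(-10) = 11
Q→J: (0)(3.5) − (5)(5.5) = -27.5
Σ = -411.5
Area = |Σ|/2 = 205.75.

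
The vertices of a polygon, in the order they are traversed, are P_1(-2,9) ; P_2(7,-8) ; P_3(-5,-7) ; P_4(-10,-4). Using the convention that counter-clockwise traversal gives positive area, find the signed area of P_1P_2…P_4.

-142

Apply Gauss's area formula: 2A = Σ (x_i·y_{i+1} − x_{i+1}·y_i), indices taken mod 4.
P_1→P_2: (-2)(-8) − (7)(9) = -47
P_2→P_3: (7)(-7) − (-5)(-8) = -89
P_3→P_4: (-5)(-4) − (-10)(-7) = -50
P_4→P_1: (-10)(9) − (-2)(-4) = -98
Σ = -284
Signed area = Σ/2 = -142 (negative ⇒ clockwise traversal).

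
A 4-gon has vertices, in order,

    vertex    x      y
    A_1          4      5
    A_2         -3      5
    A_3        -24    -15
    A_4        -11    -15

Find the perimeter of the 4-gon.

74

|A_1A_2| = √((-7)² + (0)²) = √49 = 7
|A_2A_3| = √((-21)² + (-20)²) = √841 = 29
|A_3A_4| = √((13)² + (0)²) = √169 = 13
|A_4A_1| = √((15)² + (20)²) = √625 = 25
Perimeter = 7 + 29 + 13 + 25 = 74.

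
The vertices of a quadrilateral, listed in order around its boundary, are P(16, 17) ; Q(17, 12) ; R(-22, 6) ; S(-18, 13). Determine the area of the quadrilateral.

211.5

Apply the surveyor's formula: 2A = Σ (x_i·y_{i+1} − x_{i+1}·y_i), indices taken mod 4.
Σ = (-97) + (366) + (-178) + (-514) = -423
Area = |Σ|/2 = 211.5.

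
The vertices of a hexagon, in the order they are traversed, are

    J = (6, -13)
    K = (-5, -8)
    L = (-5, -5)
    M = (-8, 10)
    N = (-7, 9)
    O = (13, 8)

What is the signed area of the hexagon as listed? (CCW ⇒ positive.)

Σ = (-113) + (-15) + (-90) + (-2) + (-173) + (-217) = -610
Signed area = Σ/2 = -305 (negative ⇒ clockwise traversal).

-305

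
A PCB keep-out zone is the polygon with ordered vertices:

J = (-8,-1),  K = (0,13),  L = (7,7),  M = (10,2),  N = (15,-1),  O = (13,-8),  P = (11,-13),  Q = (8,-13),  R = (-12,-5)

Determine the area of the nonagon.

Apply the shoelace (surveyor's) formula: 2A = Σ (x_i·y_{i+1} − x_{i+1}·y_i), indices taken mod 9.
Σ = (-104) + (-91) + (-56) + (-40) + (-107) + (-81) + (-39) + (-196) + (-28) = -742
Area = |Σ|/2 = 371.

371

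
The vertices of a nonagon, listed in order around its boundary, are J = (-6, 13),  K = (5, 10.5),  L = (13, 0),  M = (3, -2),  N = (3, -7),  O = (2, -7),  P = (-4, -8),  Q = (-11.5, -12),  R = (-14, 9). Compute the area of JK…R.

400

Apply Gauss's area formula: 2A = Σ (x_i·y_{i+1} − x_{i+1}·y_i), indices taken mod 9.
Σ = (-128) + (-136.5) + (-26) + (-15) + (-7) + (-44) + (-44) + (-271.5) + (-128) = -800
Area = |Σ|/2 = 400.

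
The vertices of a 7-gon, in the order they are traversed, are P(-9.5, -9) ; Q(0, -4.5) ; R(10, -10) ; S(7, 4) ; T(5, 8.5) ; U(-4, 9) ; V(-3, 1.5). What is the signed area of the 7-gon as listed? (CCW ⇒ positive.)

189.25

P→Q: (-9.5)(-4.5) − (0)(-9) = 42.75
Q→R: (0)(-10) − (10)(-4.5) = 45
R→S: (10)(4) − (7)(-10) = 110
S→T: (7)(8.5) − (5)(4) = 39.5
T→U: (5)(9) − (-4)(8.5) = 79
U→V: (-4)(1.5) − (-3)(9) = 21
V→P: (-3)(-9) − (-9.5)(1.5) = 41.25
Σ = 378.5
Signed area = Σ/2 = 189.25 (positive ⇒ counter-clockwise traversal).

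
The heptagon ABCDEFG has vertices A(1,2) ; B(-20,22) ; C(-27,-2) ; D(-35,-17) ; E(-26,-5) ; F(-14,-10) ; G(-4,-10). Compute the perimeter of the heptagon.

|AB| = √((-21)² + (20)²) = √841 = 29
|BC| = √((-7)² + (-24)²) = √625 = 25
|CD| = √((-8)² + (-15)²) = √289 = 17
|DE| = √((9)² + (12)²) = √225 = 15
|EF| = √((12)² + (-5)²) = √169 = 13
|FG| = √((10)² + (0)²) = √100 = 10
|GA| = √((5)² + (12)²) = √169 = 13
Perimeter = 29 + 25 + 17 + 15 + 13 + 10 + 13 = 122.

122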